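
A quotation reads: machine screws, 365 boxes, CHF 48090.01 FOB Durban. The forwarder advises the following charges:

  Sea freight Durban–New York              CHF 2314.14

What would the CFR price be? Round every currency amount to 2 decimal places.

CFR price: CHF 50404.15

From FOB to CFR, the seller additionally bears: freight.
CFR price = 48090.01 + 2314.14 = 50404.15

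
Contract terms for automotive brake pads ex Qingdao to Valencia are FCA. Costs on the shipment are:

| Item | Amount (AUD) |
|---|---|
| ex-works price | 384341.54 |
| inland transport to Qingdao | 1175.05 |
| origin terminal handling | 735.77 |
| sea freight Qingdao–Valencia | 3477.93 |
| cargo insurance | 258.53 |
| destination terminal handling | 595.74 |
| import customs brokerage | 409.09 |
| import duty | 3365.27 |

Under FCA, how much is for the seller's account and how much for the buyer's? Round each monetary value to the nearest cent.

Seller: AUD 385516.59; buyer: AUD 8842.33

FCA: the seller delivers export-cleared goods to the carrier; the buyer bears costs from that point.
Seller's account: goods 384341.54 + inland to port 1175.05 = 385516.59
Buyer's account: origin terminal 735.77 + freight 3477.93 + insurance 258.53 + destination terminal 595.74 + brokerage 409.09 + duty 3365.27 = 8842.33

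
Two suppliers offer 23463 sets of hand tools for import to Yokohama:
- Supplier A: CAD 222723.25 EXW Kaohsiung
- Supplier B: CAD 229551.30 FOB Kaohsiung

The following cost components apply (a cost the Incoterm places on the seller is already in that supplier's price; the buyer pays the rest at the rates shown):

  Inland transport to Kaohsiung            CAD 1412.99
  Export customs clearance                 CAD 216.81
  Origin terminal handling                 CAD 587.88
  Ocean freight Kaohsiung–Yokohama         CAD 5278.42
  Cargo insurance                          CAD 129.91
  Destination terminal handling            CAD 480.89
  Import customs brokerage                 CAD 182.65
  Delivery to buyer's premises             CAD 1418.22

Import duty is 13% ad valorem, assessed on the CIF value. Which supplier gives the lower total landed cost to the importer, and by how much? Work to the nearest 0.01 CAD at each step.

Supplier A is cheaper by CAD 5209.72

Supplier A (EXW):
CIF value = EXW price + inland to port + export clearance + origin terminal + freight + insurance = 222723.25 + 1412.99 + 216.81 + 587.88 + 5278.42 + 129.91 = 230349.26
Import duty = 230349.26 × 13% = 29945.40
Buyer bears (A): 1412.99 + 216.81 + 587.88 + 5278.42 + 129.91 + 480.89 + 182.65 + 1418.22 = 9707.77
Landed cost (A) = invoice 222723.25 + 9707.77 + duty 29945.40 = 262376.42
Supplier B (FOB):
CIF value = FOB price + freight + insurance = 229551.30 + 5278.42 + 129.91 = 234959.63
Import duty = 234959.63 × 13% = 30544.75
Buyer bears (B): 5278.42 + 129.91 + 480.89 + 182.65 + 1418.22 = 7490.09
Landed cost (B) = invoice 229551.30 + 7490.09 + duty 30544.75 = 267586.14
Difference = |262376.42 − 267586.14| = 5209.72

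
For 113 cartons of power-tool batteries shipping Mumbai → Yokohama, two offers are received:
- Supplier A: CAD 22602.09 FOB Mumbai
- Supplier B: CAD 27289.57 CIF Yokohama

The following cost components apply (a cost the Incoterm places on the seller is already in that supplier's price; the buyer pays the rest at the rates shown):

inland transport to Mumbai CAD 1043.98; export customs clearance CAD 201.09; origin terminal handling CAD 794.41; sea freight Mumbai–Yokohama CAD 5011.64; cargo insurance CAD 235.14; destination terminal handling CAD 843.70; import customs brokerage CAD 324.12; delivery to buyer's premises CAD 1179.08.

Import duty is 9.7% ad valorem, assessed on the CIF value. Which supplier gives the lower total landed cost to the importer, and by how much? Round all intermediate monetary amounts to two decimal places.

Supplier B is cheaper by CAD 613.55

Supplier A (FOB):
CIF value = FOB price + freight + insurance = 22602.09 + 5011.64 + 235.14 = 27848.87
Import duty = 27848.87 × 9.7% = 2701.34
Buyer bears (A): 5011.64 + 235.14 + 843.70 + 324.12 + 1179.08 = 7593.68
Landed cost (A) = invoice 22602.09 + 7593.68 + duty 2701.34 = 32897.11
Supplier B (CIF):
The CIF price already equals the CIF value: 27289.57
Import duty = 27289.57 × 9.7% = 2647.09
Buyer bears (B): 843.70 + 324.12 + 1179.08 = 2346.90
Landed cost (B) = invoice 27289.57 + 2346.90 + duty 2647.09 = 32283.56
Difference = |32897.11 − 32283.56| = 613.55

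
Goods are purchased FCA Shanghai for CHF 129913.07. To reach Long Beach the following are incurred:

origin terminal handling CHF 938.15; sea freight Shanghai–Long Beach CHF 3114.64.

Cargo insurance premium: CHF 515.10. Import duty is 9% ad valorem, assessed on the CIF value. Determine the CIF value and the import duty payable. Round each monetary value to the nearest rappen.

CIF value: CHF 134480.96; import duty: CHF 12103.29

CIF = FCA price + pre-shipment costs + freight + insurance
CIF = 129913.07 + 938.15 + 3114.64 + 515.10 = 134480.96
Import duty = 134480.96 × 9% = 12103.29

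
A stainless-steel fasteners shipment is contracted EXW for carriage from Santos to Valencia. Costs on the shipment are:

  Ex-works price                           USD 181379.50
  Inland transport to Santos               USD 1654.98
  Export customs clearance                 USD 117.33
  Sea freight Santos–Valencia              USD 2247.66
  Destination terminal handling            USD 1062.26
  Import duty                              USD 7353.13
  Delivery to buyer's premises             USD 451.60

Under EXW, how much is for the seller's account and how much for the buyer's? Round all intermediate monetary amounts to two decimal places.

Seller: USD 181379.50; buyer: USD 12886.96

EXW: the seller makes goods available at their premises; the buyer bears all onward costs.
Seller's account: goods 181379.50 = 181379.50
Buyer's account: inland to port 1654.98 + export clearance 117.33 + freight 2247.66 + destination terminal 1062.26 + duty 7353.13 + delivery 451.60 = 12886.96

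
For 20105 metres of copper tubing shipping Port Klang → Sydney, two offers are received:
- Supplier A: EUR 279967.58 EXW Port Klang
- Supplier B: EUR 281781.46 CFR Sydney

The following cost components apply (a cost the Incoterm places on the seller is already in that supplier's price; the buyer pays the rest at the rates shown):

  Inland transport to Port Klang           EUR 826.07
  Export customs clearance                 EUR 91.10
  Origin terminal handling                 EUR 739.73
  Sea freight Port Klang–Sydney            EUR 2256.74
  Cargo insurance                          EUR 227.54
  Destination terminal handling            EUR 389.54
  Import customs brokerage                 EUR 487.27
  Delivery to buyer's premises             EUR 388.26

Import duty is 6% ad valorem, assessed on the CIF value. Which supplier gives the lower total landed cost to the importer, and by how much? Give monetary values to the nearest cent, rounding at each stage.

Supplier A (EXW):
CIF value = EXW price + inland to port + export clearance + origin terminal + freight + insurance = 279967.58 + 826.07 + 91.10 + 739.73 + 2256.74 + 227.54 = 284108.76
Import duty = 284108.76 × 6% = 17046.53
Buyer bears (A): 826.07 + 91.10 + 739.73 + 2256.74 + 227.54 + 389.54 + 487.27 + 388.26 = 5406.25
Landed cost (A) = invoice 279967.58 + 5406.25 + duty 17046.53 = 302420.36
Supplier B (CFR):
CIF value = CFR price + insurance = 281781.46 + 227.54 = 282009.00
Import duty = 282009.00 × 6% = 16920.54
Buyer bears (B): 227.54 + 389.54 + 487.27 + 388.26 = 1492.61
Landed cost (B) = invoice 281781.46 + 1492.61 + duty 16920.54 = 300194.61
Difference = |302420.36 − 300194.61| = 2225.75

Supplier B is cheaper by EUR 2225.75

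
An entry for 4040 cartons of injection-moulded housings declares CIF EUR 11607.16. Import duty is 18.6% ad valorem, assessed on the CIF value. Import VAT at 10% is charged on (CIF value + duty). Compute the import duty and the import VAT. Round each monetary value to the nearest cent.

Import duty = 11607.16 × 18.6% = 2158.93
VAT base = CIF + duty = 11607.16 + 2158.93 = 13766.09
Import VAT = 13766.09 × 10% = 1376.61

Import duty: EUR 2158.93; import VAT: EUR 1376.61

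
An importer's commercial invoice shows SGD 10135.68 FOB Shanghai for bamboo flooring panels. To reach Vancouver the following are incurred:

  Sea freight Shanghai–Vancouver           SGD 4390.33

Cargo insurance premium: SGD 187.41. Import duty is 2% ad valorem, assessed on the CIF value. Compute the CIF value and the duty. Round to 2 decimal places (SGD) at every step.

CIF value: SGD 14713.42; import duty: SGD 294.27

CIF = FOB price + freight + insurance
CIF = 10135.68 + 4390.33 + 187.41 = 14713.42
Import duty = 14713.42 × 2% = 294.27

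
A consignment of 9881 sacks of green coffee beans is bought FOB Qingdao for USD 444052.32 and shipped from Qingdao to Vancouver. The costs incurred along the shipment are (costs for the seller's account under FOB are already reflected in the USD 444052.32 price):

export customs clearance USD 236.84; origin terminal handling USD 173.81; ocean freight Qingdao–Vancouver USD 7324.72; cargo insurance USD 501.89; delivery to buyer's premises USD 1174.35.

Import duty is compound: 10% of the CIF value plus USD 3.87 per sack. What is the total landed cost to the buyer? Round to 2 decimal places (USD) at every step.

Total landed cost: USD 536480.64

FOB: the seller bears costs until goods are on board at the origin port; the buyer bears freight, insurance and all costs thereafter.
Already in the invoice (seller's account under FOB): export clearance, origin terminal — exclude.
CIF value = FOB price + freight + insurance = 444052.32 + 7324.72 + 501.89 = 451878.93
Ad valorem component: 451878.93 × 10% = 45187.89
Specific component: 9881 × 3.87 = 38239.47
Import duty = 45187.89 + 38239.47 = 83427.36
Buyer bears: freight 7324.72 + insurance 501.89 + delivery 1174.35 + duty 83427.36 = 92428.32
Landed cost = invoice 444052.32 + 92428.32 = 536480.64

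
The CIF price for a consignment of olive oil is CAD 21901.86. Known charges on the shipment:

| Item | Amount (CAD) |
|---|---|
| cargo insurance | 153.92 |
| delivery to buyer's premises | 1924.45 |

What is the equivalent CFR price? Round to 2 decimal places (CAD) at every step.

Not relevant to the conversion: delivery — on the buyer under both terms; not part of either seller's price.
From CIF to CFR, the seller no longer bears: insurance.
CFR price = 21901.86 − 153.92 = 21747.94

CFR price: CAD 21747.94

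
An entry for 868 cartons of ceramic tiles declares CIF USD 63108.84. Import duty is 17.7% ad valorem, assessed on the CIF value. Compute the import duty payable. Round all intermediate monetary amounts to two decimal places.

Import duty: USD 11170.26

Import duty = 63108.84 × 17.7% = 11170.26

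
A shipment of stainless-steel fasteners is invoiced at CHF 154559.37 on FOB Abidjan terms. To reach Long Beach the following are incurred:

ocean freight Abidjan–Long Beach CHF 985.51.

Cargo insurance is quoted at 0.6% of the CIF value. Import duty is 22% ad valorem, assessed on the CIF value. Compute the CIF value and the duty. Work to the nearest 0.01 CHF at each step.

Let C be the CIF value. C = FOB price + freight + 0.6% × C
C − 0.6% × C = 154559.37 + 985.51
0.994 × C = 155544.88
C = 155544.88 / 0.994 = 156483.78
Insurance premium = 0.6% × 156483.78 = 938.90
Import duty = 156483.78 × 22% = 34426.43

CIF value: CHF 156483.78; import duty: CHF 34426.43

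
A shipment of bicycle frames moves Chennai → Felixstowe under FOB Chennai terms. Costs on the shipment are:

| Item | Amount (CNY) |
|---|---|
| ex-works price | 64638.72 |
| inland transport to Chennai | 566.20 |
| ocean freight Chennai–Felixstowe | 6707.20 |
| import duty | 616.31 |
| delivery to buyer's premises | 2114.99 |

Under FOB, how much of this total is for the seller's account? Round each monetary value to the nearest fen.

FOB: the seller bears costs until goods are on board at the origin port; the buyer bears freight, insurance and all costs thereafter.
Seller's account: goods 64638.72 + inland to port 566.20 = 65204.92
Buyer's account: freight 6707.20 + duty 616.31 + delivery 2114.99 = 9438.50

Seller's account: CNY 65204.92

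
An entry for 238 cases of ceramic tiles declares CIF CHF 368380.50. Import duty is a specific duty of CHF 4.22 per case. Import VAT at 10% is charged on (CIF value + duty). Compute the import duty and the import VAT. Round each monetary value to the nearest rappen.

Import duty: CHF 1004.36; import VAT: CHF 36938.49

Import duty = 238 × 4.22 = 1004.36
VAT base = CIF + duty = 368380.50 + 1004.36 = 369384.86
Import VAT = 369384.86 × 10% = 36938.49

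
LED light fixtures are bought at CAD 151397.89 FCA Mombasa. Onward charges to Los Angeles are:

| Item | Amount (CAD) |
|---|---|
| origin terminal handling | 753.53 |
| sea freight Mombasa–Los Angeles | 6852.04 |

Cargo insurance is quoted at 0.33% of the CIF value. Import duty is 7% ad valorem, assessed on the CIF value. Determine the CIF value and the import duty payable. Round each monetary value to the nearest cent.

Let C be the CIF value. C = FCA price + pre-shipment costs + freight + 0.33% × C
C − 0.33% × C = 151397.89 + 753.53 + 6852.04
0.9967 × C = 159003.46
C = 159003.46 / 0.9967 = 159529.91
Insurance premium = 0.33% × 159529.91 = 526.45
Import duty = 159529.91 × 7% = 11167.09

CIF value: CAD 159529.91; import duty: CAD 11167.09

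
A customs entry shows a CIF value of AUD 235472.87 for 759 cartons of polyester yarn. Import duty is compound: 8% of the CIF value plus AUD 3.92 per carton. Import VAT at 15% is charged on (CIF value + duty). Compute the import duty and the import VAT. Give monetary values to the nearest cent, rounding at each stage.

Import duty: AUD 21813.11; import VAT: AUD 38592.90

Ad valorem component: 235472.87 × 8% = 18837.83
Specific component: 759 × 3.92 = 2975.28
Import duty = 18837.83 + 2975.28 = 21813.11
VAT base = CIF + duty = 235472.87 + 21813.11 = 257285.98
Import VAT = 257285.98 × 15% = 38592.90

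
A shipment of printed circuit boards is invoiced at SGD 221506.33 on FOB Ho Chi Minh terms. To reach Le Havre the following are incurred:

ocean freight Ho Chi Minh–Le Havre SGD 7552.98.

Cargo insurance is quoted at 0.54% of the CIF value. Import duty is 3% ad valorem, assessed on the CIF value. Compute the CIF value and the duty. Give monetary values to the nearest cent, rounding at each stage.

Let C be the CIF value. C = FOB price + freight + 0.54% × C
C − 0.54% × C = 221506.33 + 7552.98
0.9946 × C = 229059.31
C = 229059.31 / 0.9946 = 230302.95
Insurance premium = 0.54% × 230302.95 = 1243.64
Import duty = 230302.95 × 3% = 6909.09

CIF value: SGD 230302.95; import duty: SGD 6909.09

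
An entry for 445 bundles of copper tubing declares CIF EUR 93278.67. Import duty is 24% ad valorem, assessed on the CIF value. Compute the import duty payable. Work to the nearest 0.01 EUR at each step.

Import duty = 93278.67 × 24% = 22386.88

Import duty: EUR 22386.88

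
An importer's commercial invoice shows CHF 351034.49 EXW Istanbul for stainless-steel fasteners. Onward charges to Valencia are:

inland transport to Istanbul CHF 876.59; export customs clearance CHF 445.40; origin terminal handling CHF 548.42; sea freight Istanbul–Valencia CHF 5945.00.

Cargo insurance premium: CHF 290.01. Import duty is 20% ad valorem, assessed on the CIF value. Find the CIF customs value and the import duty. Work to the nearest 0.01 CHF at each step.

CIF value: CHF 359139.91; import duty: CHF 71827.98

CIF = EXW price + pre-shipment costs + freight + insurance
CIF = 351034.49 + 876.59 + 445.40 + 548.42 + 5945.00 + 290.01 = 359139.91
Import duty = 359139.91 × 20% = 71827.98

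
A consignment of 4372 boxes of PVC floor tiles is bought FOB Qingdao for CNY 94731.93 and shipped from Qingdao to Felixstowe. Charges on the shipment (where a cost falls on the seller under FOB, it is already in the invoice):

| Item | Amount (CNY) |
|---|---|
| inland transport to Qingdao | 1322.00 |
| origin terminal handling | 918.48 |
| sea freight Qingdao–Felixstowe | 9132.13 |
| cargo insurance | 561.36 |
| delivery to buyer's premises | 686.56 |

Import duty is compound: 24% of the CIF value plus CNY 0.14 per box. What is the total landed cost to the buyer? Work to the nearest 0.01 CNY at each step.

Total landed cost: CNY 130786.16

FOB: the seller bears costs until goods are on board at the origin port; the buyer bears freight, insurance and all costs thereafter.
Already in the invoice (seller's account under FOB): inland to port, origin terminal — exclude.
CIF value = FOB price + freight + insurance = 94731.93 + 9132.13 + 561.36 = 104425.42
Ad valorem component: 104425.42 × 24% = 25062.10
Specific component: 4372 × 0.14 = 612.08
Import duty = 25062.10 + 612.08 = 25674.18
Buyer bears: freight 9132.13 + insurance 561.36 + delivery 686.56 + duty 25674.18 = 36054.23
Landed cost = invoice 94731.93 + 36054.23 = 130786.16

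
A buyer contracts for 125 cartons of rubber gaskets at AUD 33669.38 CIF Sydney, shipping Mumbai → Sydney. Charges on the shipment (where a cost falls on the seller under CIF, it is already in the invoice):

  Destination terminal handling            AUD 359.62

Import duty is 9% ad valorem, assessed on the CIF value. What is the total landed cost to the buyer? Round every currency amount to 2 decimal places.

Total landed cost: AUD 37059.24

CIF: the seller pays costs through ocean freight and marine insurance to the destination port.
The CIF price already equals the CIF value: 33669.38
Import duty = 33669.38 × 9% = 3030.24
Buyer bears: destination terminal 359.62 + duty 3030.24 = 3389.86
Landed cost = invoice 33669.38 + 3389.86 = 37059.24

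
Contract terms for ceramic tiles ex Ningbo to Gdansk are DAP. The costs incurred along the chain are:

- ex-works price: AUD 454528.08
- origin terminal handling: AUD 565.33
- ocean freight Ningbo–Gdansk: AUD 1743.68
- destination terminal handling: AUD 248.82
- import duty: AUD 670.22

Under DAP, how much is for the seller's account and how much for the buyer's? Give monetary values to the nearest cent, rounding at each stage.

DAP: the seller bears all costs to the named destination except import duty and clearance.
Seller's account: goods 454528.08 + origin terminal 565.33 + freight 1743.68 + destination terminal 248.82 = 457085.91
Buyer's account: duty 670.22 = 670.22

Seller: AUD 457085.91; buyer: AUD 670.22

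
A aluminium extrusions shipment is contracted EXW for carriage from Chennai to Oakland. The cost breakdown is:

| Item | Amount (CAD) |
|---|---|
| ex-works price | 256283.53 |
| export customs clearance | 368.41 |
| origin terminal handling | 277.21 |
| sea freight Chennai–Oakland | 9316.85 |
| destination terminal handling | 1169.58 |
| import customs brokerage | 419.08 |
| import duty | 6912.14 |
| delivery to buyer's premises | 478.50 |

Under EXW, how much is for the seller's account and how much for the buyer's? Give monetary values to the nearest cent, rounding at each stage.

EXW: the seller makes goods available at their premises; the buyer bears all onward costs.
Seller's account: goods 256283.53 = 256283.53
Buyer's account: export clearance 368.41 + origin terminal 277.21 + freight 9316.85 + destination terminal 1169.58 + brokerage 419.08 + duty 6912.14 + delivery 478.50 = 18941.77

Seller: CAD 256283.53; buyer: CAD 18941.77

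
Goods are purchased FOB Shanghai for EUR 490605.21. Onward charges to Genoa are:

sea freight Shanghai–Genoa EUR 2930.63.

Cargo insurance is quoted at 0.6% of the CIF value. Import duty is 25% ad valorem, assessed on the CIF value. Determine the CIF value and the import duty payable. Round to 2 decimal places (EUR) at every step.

CIF value: EUR 496514.93; import duty: EUR 124128.73

Let C be the CIF value. C = FOB price + freight + 0.6% × C
C − 0.6% × C = 490605.21 + 2930.63
0.994 × C = 493535.84
C = 493535.84 / 0.994 = 496514.93
Insurance premium = 0.6% × 496514.93 = 2979.09
Import duty = 496514.93 × 25% = 124128.73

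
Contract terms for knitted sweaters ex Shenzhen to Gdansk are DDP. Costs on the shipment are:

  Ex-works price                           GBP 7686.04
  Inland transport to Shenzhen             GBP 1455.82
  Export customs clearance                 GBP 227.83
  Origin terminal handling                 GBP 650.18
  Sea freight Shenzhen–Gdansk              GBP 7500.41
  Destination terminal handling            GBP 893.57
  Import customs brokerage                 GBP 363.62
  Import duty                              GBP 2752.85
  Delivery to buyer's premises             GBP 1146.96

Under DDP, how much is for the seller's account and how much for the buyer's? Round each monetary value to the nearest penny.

DDP: the seller bears all costs including import duty.
Seller's account: goods 7686.04 + inland to port 1455.82 + export clearance 227.83 + origin terminal 650.18 + freight 7500.41 + destination terminal 893.57 + brokerage 363.62 + duty 2752.85 + delivery 1146.96 = 22677.28
Buyer's account: 0.00

Seller: GBP 22677.28; buyer: GBP 0.00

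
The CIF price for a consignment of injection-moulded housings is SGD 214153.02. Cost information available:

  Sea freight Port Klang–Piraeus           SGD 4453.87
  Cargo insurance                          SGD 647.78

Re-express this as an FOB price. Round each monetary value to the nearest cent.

FOB price: SGD 209051.37

From CIF to FOB, the seller no longer bears: freight, insurance.
FOB price = 214153.02 − 4453.87 − 647.78 = 209051.37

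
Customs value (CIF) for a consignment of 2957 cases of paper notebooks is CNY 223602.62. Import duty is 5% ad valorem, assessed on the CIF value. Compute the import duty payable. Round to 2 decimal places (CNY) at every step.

Import duty = 223602.62 × 5% = 11180.13

Import duty: CNY 11180.13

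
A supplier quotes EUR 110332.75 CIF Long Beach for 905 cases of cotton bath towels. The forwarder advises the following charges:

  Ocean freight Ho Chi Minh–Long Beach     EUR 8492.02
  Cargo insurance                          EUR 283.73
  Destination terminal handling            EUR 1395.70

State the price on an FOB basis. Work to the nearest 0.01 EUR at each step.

FOB price: EUR 101557.00

Not relevant to the conversion: destination terminal — on the buyer under both terms; not part of either seller's price.
From CIF to FOB, the seller no longer bears: freight, insurance.
FOB price = 110332.75 − 8492.02 − 283.73 = 101557.00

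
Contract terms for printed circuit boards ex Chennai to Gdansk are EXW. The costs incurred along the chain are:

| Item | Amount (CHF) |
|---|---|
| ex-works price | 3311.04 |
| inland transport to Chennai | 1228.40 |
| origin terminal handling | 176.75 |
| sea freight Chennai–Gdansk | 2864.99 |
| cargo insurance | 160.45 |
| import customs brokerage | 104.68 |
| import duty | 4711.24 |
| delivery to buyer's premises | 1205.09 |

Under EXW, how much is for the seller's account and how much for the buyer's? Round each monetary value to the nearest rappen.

Seller: CHF 3311.04; buyer: CHF 10451.60

EXW: the seller makes goods available at their premises; the buyer bears all onward costs.
Seller's account: goods 3311.04 = 3311.04
Buyer's account: inland to port 1228.40 + origin terminal 176.75 + freight 2864.99 + insurance 160.45 + brokerage 104.68 + duty 4711.24 + delivery 1205.09 = 10451.60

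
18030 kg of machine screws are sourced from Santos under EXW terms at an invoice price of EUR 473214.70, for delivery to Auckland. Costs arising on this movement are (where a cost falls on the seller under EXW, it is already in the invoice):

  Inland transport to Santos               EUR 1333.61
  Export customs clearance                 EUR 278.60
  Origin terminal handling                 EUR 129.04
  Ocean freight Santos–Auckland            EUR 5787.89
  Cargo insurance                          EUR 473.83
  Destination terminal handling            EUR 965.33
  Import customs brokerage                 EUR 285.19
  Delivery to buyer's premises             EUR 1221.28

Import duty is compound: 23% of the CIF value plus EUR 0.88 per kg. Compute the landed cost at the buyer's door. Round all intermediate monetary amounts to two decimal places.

EXW: the seller makes goods available at their premises; the buyer bears all onward costs.
CIF value = EXW price + inland to port + export clearance + origin terminal + freight + insurance = 473214.70 + 1333.61 + 278.60 + 129.04 + 5787.89 + 473.83 = 481217.67
Ad valorem component: 481217.67 × 23% = 110680.06
Specific component: 18030 × 0.88 = 15866.40
Import duty = 110680.06 + 15866.40 = 126546.46
Buyer bears: inland to port 1333.61 + export clearance 278.60 + origin terminal 129.04 + freight 5787.89 + insurance 473.83 + destination terminal 965.33 + brokerage 285.19 + delivery 1221.28 + duty 126546.46 = 137021.23
Landed cost = invoice 473214.70 + 137021.23 = 610235.93

Total landed cost: EUR 610235.93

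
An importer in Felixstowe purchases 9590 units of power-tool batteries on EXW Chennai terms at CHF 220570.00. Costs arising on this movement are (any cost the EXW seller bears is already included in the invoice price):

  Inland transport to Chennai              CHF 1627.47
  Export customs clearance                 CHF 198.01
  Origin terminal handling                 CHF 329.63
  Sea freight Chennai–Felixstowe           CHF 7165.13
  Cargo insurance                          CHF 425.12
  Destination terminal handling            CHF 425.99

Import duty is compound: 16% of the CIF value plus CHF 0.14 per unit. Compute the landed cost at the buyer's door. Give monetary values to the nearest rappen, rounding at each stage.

EXW: the seller makes goods available at their premises; the buyer bears all onward costs.
CIF value = EXW price + inland to port + export clearance + origin terminal + freight + insurance = 220570.00 + 1627.47 + 198.01 + 329.63 + 7165.13 + 425.12 = 230315.36
Ad valorem component: 230315.36 × 16% = 36850.46
Specific component: 9590 × 0.14 = 1342.60
Import duty = 36850.46 + 1342.60 = 38193.06
Buyer bears: inland to port 1627.47 + export clearance 198.01 + origin terminal 329.63 + freight 7165.13 + insurance 425.12 + destination terminal 425.99 + duty 38193.06 = 48364.41
Landed cost = invoice 220570.00 + 48364.41 = 268934.41

Total landed cost: CHF 268934.41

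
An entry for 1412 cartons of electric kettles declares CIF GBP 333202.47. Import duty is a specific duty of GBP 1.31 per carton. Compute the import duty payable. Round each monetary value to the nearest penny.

Import duty: GBP 1849.72

Import duty = 1412 × 1.31 = 1849.72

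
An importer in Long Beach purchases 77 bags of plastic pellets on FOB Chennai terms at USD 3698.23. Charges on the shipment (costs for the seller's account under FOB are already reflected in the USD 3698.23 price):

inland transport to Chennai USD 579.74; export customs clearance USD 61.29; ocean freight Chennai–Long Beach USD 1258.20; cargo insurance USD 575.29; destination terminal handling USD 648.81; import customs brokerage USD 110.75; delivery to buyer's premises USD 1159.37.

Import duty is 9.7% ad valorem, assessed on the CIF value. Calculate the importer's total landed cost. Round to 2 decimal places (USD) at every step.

FOB: the seller bears costs until goods are on board at the origin port; the buyer bears freight, insurance and all costs thereafter.
Already in the invoice (seller's account under FOB): inland to port, export clearance — exclude.
CIF value = FOB price + freight + insurance = 3698.23 + 1258.20 + 575.29 = 5531.72
Import duty = 5531.72 × 9.7% = 536.58
Buyer bears: freight 1258.20 + insurance 575.29 + destination terminal 648.81 + brokerage 110.75 + delivery 1159.37 + duty 536.58 = 4289.00
Landed cost = invoice 3698.23 + 4289.00 = 7987.23

Total landed cost: USD 7987.23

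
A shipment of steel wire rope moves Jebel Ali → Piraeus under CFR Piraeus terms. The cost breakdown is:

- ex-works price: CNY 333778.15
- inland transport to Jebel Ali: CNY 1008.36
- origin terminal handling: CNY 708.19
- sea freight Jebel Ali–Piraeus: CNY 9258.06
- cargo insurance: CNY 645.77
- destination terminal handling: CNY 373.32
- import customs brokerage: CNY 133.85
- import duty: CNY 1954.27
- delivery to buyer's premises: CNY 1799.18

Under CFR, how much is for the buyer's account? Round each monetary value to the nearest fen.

CFR: the seller pays costs through ocean freight to the destination port, but not insurance.
Seller's account: goods 333778.15 + inland to port 1008.36 + origin terminal 708.19 + freight 9258.06 = 344752.76
Buyer's account: insurance 645.77 + destination terminal 373.32 + brokerage 133.85 + duty 1954.27 + delivery 1799.18 = 4906.39

Buyer's account: CNY 4906.39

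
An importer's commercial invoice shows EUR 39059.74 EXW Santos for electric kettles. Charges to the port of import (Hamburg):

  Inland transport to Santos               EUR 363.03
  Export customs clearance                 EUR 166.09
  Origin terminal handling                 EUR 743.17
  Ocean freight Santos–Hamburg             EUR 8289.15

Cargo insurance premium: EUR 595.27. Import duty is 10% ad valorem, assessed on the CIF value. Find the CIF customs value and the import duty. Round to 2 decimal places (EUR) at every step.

CIF value: EUR 49216.45; import duty: EUR 4921.65

CIF = EXW price + pre-shipment costs + freight + insurance
CIF = 39059.74 + 363.03 + 166.09 + 743.17 + 8289.15 + 595.27 = 49216.45
Import duty = 49216.45 × 10% = 4921.65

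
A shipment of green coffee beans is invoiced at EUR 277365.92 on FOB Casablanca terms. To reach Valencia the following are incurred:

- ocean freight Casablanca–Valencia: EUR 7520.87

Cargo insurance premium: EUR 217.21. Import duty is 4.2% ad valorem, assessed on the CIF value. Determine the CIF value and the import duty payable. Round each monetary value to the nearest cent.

CIF value: EUR 285104.00; import duty: EUR 11974.37

CIF = FOB price + freight + insurance
CIF = 277365.92 + 7520.87 + 217.21 = 285104.00
Import duty = 285104.00 × 4.2% = 11974.37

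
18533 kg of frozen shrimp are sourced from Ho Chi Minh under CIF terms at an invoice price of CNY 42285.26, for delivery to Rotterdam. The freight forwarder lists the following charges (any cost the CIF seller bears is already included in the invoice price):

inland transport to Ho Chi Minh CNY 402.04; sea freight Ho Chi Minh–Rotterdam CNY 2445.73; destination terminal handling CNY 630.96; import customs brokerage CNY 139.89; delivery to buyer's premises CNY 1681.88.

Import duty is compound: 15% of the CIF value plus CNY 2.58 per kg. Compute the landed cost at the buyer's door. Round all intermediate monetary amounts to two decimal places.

Total landed cost: CNY 98895.92

CIF: the seller pays costs through ocean freight and marine insurance to the destination port.
Already in the invoice (seller's account under CIF): inland to port, freight — exclude.
The CIF price already equals the CIF value: 42285.26
Ad valorem component: 42285.26 × 15% = 6342.79
Specific component: 18533 × 2.58 = 47815.14
Import duty = 6342.79 + 47815.14 = 54157.93
Buyer bears: destination terminal 630.96 + brokerage 139.89 + delivery 1681.88 + duty 54157.93 = 56610.66
Landed cost = invoice 42285.26 + 56610.66 = 98895.92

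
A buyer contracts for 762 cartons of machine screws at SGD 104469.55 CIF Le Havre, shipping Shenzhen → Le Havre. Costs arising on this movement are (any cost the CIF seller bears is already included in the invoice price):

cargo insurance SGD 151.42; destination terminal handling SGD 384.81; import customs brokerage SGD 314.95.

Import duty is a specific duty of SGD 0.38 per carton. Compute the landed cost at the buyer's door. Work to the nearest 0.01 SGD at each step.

CIF: the seller pays costs through ocean freight and marine insurance to the destination port.
Already in the invoice (seller's account under CIF): insurance — exclude.
The CIF price already equals the CIF value: 104469.55
Import duty = 762 × 0.38 = 289.56
Buyer bears: destination terminal 384.81 + brokerage 314.95 + duty 289.56 = 989.32
Landed cost = invoice 104469.55 + 989.32 = 105458.87

Total landed cost: SGD 105458.87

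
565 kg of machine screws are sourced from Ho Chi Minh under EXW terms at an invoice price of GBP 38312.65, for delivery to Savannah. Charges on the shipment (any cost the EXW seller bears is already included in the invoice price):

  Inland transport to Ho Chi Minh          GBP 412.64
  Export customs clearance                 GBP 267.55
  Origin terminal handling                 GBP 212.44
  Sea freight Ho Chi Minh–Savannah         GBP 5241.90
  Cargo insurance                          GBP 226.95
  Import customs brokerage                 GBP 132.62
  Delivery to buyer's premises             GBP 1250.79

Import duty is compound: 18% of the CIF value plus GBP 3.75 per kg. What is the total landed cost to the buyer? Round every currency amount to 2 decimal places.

Total landed cost: GBP 56217.63

EXW: the seller makes goods available at their premises; the buyer bears all onward costs.
CIF value = EXW price + inland to port + export clearance + origin terminal + freight + insurance = 38312.65 + 412.64 + 267.55 + 212.44 + 5241.90 + 226.95 = 44674.13
Ad valorem component: 44674.13 × 18% = 8041.34
Specific component: 565 × 3.75 = 2118.75
Import duty = 8041.34 + 2118.75 = 10160.09
Buyer bears: inland to port 412.64 + export clearance 267.55 + origin terminal 212.44 + freight 5241.90 + insurance 226.95 + brokerage 132.62 + delivery 1250.79 + duty 10160.09 = 17904.98
Landed cost = invoice 38312.65 + 17904.98 = 56217.63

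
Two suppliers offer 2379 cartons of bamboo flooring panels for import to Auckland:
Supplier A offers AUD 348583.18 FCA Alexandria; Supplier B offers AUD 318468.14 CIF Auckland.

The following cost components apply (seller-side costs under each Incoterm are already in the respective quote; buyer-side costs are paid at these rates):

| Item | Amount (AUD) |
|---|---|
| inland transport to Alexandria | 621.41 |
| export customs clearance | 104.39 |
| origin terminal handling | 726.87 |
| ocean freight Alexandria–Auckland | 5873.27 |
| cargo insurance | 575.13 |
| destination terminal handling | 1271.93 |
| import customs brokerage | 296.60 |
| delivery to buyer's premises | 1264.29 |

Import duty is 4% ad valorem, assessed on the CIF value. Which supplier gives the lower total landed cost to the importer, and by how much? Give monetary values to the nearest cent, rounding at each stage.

Supplier B is cheaper by AUD 38781.92

Supplier A (FCA):
CIF value = FCA price + origin terminal + freight + insurance = 348583.18 + 726.87 + 5873.27 + 575.13 = 355758.45
Import duty = 355758.45 × 4% = 14230.34
Buyer bears (A): 726.87 + 5873.27 + 575.13 + 1271.93 + 296.60 + 1264.29 = 10008.09
Landed cost (A) = invoice 348583.18 + 10008.09 + duty 14230.34 = 372821.61
Supplier B (CIF):
The CIF price already equals the CIF value: 318468.14
Import duty = 318468.14 × 4% = 12738.73
Buyer bears (B): 1271.93 + 296.60 + 1264.29 = 2832.82
Landed cost (B) = invoice 318468.14 + 2832.82 + duty 12738.73 = 334039.69
Difference = |372821.61 − 334039.69| = 38781.92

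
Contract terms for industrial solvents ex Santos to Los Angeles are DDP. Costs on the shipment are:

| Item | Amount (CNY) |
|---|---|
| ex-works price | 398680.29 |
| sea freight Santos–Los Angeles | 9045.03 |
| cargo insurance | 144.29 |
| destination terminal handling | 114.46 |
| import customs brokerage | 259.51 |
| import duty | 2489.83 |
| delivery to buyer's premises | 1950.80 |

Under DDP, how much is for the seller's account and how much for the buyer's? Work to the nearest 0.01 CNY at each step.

Seller: CNY 412684.21; buyer: CNY 0.00

DDP: the seller bears all costs including import duty.
Seller's account: goods 398680.29 + freight 9045.03 + insurance 144.29 + destination terminal 114.46 + brokerage 259.51 + duty 2489.83 + delivery 1950.80 = 412684.21
Buyer's account: 0.00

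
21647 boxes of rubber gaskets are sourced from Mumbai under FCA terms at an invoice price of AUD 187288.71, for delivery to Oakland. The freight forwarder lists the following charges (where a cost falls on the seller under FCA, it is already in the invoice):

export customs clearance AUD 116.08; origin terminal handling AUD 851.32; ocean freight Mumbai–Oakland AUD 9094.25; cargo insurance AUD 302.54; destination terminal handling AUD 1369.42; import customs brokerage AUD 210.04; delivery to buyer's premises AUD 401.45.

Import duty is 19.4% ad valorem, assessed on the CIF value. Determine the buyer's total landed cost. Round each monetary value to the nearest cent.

FCA: the seller delivers export-cleared goods to the carrier; the buyer bears costs from that point.
Already in the invoice (seller's account under FCA): export clearance — exclude.
CIF value = FCA price + origin terminal + freight + insurance = 187288.71 + 851.32 + 9094.25 + 302.54 = 197536.82
Import duty = 197536.82 × 19.4% = 38322.14
Buyer bears: origin terminal 851.32 + freight 9094.25 + insurance 302.54 + destination terminal 1369.42 + brokerage 210.04 + delivery 401.45 + duty 38322.14 = 50551.16
Landed cost = invoice 187288.71 + 50551.16 = 237839.87

Total landed cost: AUD 237839.87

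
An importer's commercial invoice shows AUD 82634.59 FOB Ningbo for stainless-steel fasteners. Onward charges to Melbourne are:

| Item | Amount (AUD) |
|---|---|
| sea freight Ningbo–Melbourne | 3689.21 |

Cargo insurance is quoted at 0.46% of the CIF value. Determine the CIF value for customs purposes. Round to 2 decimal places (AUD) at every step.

CIF value: AUD 86722.72

Let C be the CIF value. C = FOB price + freight + 0.46% × C
C − 0.46% × C = 82634.59 + 3689.21
0.9954 × C = 86323.80
C = 86323.80 / 0.9954 = 86722.72
Insurance premium = 0.46% × 86722.72 = 398.92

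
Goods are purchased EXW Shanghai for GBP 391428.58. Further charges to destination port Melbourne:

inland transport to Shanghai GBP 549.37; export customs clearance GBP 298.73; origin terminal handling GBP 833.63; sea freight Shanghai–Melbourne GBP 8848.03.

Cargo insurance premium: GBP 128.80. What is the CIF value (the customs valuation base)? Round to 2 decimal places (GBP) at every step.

CIF = EXW price + pre-shipment costs + freight + insurance
CIF = 391428.58 + 549.37 + 298.73 + 833.63 + 8848.03 + 128.80 = 402087.14

CIF value: GBP 402087.14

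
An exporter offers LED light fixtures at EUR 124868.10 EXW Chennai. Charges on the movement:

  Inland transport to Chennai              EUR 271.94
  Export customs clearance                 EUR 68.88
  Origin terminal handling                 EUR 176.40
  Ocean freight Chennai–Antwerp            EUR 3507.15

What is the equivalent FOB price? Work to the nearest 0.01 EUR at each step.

FOB price: EUR 125385.32

Not relevant to the conversion: freight — on the buyer under both terms; not part of either seller's price.
From EXW to FOB, the seller additionally bears: inland to port, export clearance, origin terminal.
FOB price = 124868.10 + 271.94 + 68.88 + 176.40 = 125385.32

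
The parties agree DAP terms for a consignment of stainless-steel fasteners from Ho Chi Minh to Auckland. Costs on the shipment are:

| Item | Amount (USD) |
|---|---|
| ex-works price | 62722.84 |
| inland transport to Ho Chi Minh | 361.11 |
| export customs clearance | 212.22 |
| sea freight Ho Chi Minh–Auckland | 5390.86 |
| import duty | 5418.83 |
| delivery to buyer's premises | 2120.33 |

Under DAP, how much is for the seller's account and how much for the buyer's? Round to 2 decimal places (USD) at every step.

DAP: the seller bears all costs to the named destination except import duty and clearance.
Seller's account: goods 62722.84 + inland to port 361.11 + export clearance 212.22 + freight 5390.86 + delivery 2120.33 = 70807.36
Buyer's account: duty 5418.83 = 5418.83

Seller: USD 70807.36; buyer: USD 5418.83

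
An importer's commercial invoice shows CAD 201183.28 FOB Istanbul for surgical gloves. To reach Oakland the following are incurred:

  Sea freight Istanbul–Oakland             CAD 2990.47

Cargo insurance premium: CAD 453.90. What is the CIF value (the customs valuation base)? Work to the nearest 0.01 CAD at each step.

CIF value: CAD 204627.65

CIF = FOB price + freight + insurance
CIF = 201183.28 + 2990.47 + 453.90 = 204627.65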